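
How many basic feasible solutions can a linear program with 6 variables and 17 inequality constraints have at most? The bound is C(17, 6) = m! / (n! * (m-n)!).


Each vertex corresponds to some choice of n active constraints out of m, so the number of vertices is at most C(m, n) = m! / (n!(m-n)!).
m = 17, n = 6
Numerator: 17 * 16 * 15 * 14 * 13 * 12
Denominator: 6! = 720
C(17, 6) = 12376


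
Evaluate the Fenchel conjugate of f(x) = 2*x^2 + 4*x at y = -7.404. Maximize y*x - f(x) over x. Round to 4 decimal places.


f*(y) = sup_x {y*x - a*x^2 - b*x} = sup_x {(y-b)*x - a*x^2}
FOC: (y - b) - 2a*x = 0 => x* = (y - b)/(2a)
x* = (-7.404 - 4)/(2*2) = -2.851
f*(-7.404) = (y-b)^2/(4a) = (-7.404 - 4)^2/(4*2)
= 130.0512/8 = 16.2564


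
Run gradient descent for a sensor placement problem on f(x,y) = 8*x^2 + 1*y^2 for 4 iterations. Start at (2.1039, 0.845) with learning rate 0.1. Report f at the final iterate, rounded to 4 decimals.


Gradient descent on f(x,y) = 8*x^2 + 1*y^2.
Starting point: (2.1039, 0.845), alpha = 0.1
Step 1: grad_x = 2*8*2.1039 = 33.6624, grad_y = 2*1*0.845 = 1.69
  x_1 = 2.1039 - 0.1*33.6624 = -1.2623
  y_1 = 0.845 - 0.1*1.69 = 0.676
Step 2: grad_x = 2*8*-1.2623 = -20.1974, grad_y = 2*1*0.676 = 1.352
  x_2 = -1.2623 - 0.1*-20.1974 = 0.7574
  y_2 = 0.676 - 0.1*1.352 = 0.5408
Step 3: grad_x = 2*8*0.7574 = 12.1185, grad_y = 2*1*0.5408 = 1.0816
  x_3 = 0.7574 - 0.1*12.1185 = -0.4544
  y_3 = 0.5408 - 0.1*1.0816 = 0.4326
Step 4: grad_x = 2*8*-0.4544 = -7.2711, grad_y = 2*1*0.4326 = 0.8653
  x_4 = -0.4544 - 0.1*-7.2711 = 0.2727
  y_4 = 0.4326 - 0.1*0.8653 = 0.3461
f(0.2727, 0.3461) = 8*0.2727^2 + 1*0.3461^2 = 0.7146


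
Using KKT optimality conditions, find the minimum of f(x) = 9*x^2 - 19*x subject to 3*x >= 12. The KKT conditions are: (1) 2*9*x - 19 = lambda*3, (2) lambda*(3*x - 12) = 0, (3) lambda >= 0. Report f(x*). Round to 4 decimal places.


Step 1: Try lambda = 0 (constraint inactive).
x_unc = 19/(2*9) = 1.0556
Check: 3*1.0556 = 3.1668 < 12 -- violated!
Step 2: Constraint must be active: 3*x = 12
x* = 12/3 = 4.0
lambda = (2*9*4.0 - 19)/3 = 17.6667
Step 3: Compute optimal value.
f(x*) = 9*4.0^2 - 19*4.0 = 68.0


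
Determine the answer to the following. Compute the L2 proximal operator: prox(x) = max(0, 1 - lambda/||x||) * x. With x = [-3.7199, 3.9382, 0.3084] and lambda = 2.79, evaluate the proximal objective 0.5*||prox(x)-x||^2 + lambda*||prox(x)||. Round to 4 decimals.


Step 1: Compute ||x||.
||x|| = 5.4261
Step 2: Compute scaling factor.
scale = max(0, 1 - 2.79/5.4261) = 0.4858
Step 3: prox(x) = [-1.8072, 1.9132, 0.1498]
||prox(x)|| = 2.6361
Step 4: Proximal objective.
0.5*||prox-x||^2 = 3.8921
lambda*||prox|| = 7.3547
Total = 11.2467


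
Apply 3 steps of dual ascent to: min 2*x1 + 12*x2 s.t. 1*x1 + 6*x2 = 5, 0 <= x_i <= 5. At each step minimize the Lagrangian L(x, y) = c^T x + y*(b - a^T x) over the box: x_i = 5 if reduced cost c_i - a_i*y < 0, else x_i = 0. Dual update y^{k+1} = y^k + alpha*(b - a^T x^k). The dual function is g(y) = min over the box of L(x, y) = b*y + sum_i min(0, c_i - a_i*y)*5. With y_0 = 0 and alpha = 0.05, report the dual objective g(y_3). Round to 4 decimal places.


Dual ascent for LP: min 2*x1 + 12*x2, 1*x1 + 6*x2 = 5, 0 <= x_i <= 5
Step 1: y^k = 0.0, reduced costs: (2.0, 12.0)
  x^k = (0.0, 0.0), subgradient = b - a^T x = 5.0
  y^{k+1} = 0.0 + 0.05*5.0 = 0.25
Step 2: y^k = 0.25, reduced costs: (1.75, 10.5)
  x^k = (0.0, 0.0), subgradient = b - a^T x = 5.0
  y^{k+1} = 0.25 + 0.05*5.0 = 0.5
Step 3: y^k = 0.5, reduced costs: (1.5, 9.0)
  x^k = (0.0, 0.0), subgradient = b - a^T x = 5.0
  y^{k+1} = 0.5 + 0.05*5.0 = 0.75
Dual objective at y_3 = 0.75: reduced costs (1.25, 7.5), box minimizer x = (0.0, 0.0)
g(y_3) = b*y + (c1 - a1*y)*x1 + (c2 - a2*y)*x2 = 5*0.75 + 1.25*0.0 + 7.5*0.0 = 3.75 + 0.0 + 0.0 = 3.75


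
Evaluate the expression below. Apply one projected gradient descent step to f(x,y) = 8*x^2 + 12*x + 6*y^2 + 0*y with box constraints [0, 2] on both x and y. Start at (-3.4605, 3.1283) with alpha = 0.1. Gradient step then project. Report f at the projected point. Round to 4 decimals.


Step 1: Compute gradient at (-3.4605, 3.1283).
grad_x = 2*8*-3.4605 + 12 = -43.368
grad_y = 2*6*3.1283 + 0 = 37.5396
Step 2: Gradient step.
x_raw = -3.4605 - 0.1*-43.368 = 0.8763
y_raw = 3.1283 - 0.1*37.5396 = -0.6257
Step 3: Project onto [0, 2].
x_proj = clip(0.8763) = 0.8763
y_proj = clip(-0.6257) = 0.0
Step 4: Evaluate f.
f(0.8763, 0.0) = 16.6588


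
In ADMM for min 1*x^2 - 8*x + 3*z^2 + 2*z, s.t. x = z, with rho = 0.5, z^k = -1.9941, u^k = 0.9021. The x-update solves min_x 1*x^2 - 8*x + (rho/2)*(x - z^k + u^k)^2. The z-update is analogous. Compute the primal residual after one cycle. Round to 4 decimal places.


ADMM iteration with rho = 0.5, z^k = -1.9941, u^k = 0.9021
Step 1: x-update.
Minimize 1*x^2 - 8*x + (0.5/2)*(x + 1.9941 + 0.9021)^2
FOC: (2*1 + 0.5)*x = 8 + 0.5*(-1.9941 - 0.9021)
x^{k+1} = 2.6208
Step 2: z-update.
Minimize 3*z^2 + 2*z + (0.5/2)*(2.6208 - z + 0.9021)^2
FOC: (2*3 + 0.5)*z = -2 + 0.5*(2.6208 + 0.9021)
z^{k+1} = -0.0367
Step 3: u-update.
u^{k+1} = 0.9021 + 2.6208 + 0.0367 = 3.5596
Step 4: Primal residual = |2.6208 + 0.0367| = 2.6575


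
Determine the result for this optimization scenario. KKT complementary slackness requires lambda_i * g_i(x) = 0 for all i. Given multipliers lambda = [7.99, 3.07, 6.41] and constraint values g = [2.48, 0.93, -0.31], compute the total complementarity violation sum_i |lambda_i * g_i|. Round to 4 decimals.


KKT complementary slackness check:
lambda_1 * g_1 = 7.99 * 2.48 = 19.8152
lambda_2 * g_2 = 3.07 * 0.93 = 2.8551
lambda_3 * g_3 = 6.41 * -0.31 = -1.9871
Total violation = 19.8152 + 2.8551 + 1.9871 = 24.6574


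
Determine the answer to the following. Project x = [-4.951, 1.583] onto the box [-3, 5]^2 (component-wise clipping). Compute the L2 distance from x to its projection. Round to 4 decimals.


Project each component onto [-3, 5].
clip(-4.951) = -3.0, clip(1.583) = 1.583
Projection = [-3.0, 1.583]
Squared diffs: [3.8064, 0.0]
Distance = sqrt(3.8064) = 1.951


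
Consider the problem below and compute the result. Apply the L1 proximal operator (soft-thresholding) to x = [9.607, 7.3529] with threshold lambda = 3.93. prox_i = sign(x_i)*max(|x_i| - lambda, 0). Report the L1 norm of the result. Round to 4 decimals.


Soft-thresholding with lambda = 3.93:
prox(9.607) = sign(9.607)*max(|9.607| - 3.93, 0) = 5.677
prox(7.3529) = sign(7.3529)*max(|7.3529| - 3.93, 0) = 3.4229
prox(x) = [5.677, 3.4229]
||prox(x)||_1 = 5.677 + 3.4229 = 9.0999


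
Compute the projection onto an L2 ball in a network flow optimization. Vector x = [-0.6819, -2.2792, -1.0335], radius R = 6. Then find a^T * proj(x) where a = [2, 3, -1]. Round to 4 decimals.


Step 1: Compute ||x|| (intermediates to 6 decimals).
||x|| = sqrt((-0.6819)^2 + (-2.2792)^2 + (-1.0335)^2) = 2.593812
Step 2: Project.
Since ||x|| <= R, proj = x (no scaling needed).
proj(x) = [-0.6819, -2.2792, -1.0335]
Step 3: Dot product.
a^T * proj(x) = 2*(-0.6819) + 3*(-2.2792) - 1*(-1.0335) = -7.1679


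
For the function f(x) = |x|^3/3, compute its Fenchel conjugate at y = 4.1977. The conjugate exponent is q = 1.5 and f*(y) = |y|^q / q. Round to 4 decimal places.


The conjugate exponent q satisfies 1/p + 1/q = 1.
p = 3, so q = 3/(3 - 1) = 1.5
|y|^q = 4.1977^1.5 = 8.6004
f*(4.1977) = 8.6004 / 1.5 = 5.7336


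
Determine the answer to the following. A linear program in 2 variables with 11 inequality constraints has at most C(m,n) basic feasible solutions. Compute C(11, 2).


Each vertex corresponds to some choice of n active constraints out of m, so the number of vertices is at most C(m, n) = m! / (n!(m-n)!).
m = 11, n = 2
Numerator: 11 * 10
Denominator: 2! = 2
C(11, 2) = 55


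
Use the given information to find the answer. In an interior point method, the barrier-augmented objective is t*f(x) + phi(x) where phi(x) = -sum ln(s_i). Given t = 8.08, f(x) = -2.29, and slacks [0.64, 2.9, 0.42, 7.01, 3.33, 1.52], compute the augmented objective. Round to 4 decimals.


Step 1: Compute log-barrier.
ln values: [-0.4463, 1.0647, -0.8675, 1.9473, 1.203, 0.4187]
phi = -(-0.4463 + 1.0647 - 0.8675 + 1.9473 + 1.203 + 0.4187) = -3.3199
Step 2: Compute augmented objective.
t*f(x) = 8.08*-2.29 = -18.5032
Total = -18.5032 - 3.3199 = -21.8231


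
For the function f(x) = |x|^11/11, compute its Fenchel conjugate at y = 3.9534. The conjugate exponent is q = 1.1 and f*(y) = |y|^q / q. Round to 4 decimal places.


The conjugate exponent q satisfies 1/p + 1/q = 1.
p = 11, so q = 11/(11 - 1) = 1.1
|y|^q = 3.9534^1.1 = 4.5359
f*(3.9534) = 4.5359 / 1.1 = 4.1236


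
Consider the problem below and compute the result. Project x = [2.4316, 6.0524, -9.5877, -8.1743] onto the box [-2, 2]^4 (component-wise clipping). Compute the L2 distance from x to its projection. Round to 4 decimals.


Project each component onto [-2, 2].
clip(2.4316) = 2.0, clip(6.0524) = 2.0, clip(-9.5877) = -2.0, clip(-8.1743) = -2.0
Projection = [2.0, 2.0, -2.0, -2.0]
Squared diffs: [0.1863, 16.4219, 57.5732, 38.122]
Distance = sqrt(112.3034) = 10.5973


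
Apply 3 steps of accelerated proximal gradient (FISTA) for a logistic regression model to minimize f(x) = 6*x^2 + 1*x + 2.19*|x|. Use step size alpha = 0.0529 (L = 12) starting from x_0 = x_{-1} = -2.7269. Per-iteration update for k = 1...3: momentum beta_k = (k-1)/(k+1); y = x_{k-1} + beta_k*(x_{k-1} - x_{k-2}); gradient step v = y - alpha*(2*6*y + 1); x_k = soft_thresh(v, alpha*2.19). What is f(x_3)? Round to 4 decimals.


FISTA on f(x) = 6*x^2 + 1*x + 2.19*|x|
L = 12, alpha = 0.0529
Iteration 1: beta = 0.0, y = -2.7269 + 0.0*(-2.7269 + 2.7269) = -2.7269
  grad(y) = -31.7228, v = y - alpha*grad = -1.0488
  prox(v) = soft_thresh(-1.0488, 0.1159) = -0.9329
Iteration 2: beta = 0.3333, y = -0.9329 + 0.3333*(-0.9329 + 2.7269) = -0.3349
  grad(y) = -3.019, v = y - alpha*grad = -0.1752
  prox(v) = soft_thresh(-0.1752, 0.1159) = -0.0594
Iteration 3: beta = 0.5, y = -0.0594 + 0.5*(-0.0594 + 0.9329) = 0.3774
  grad(y) = 5.529, v = y - alpha*grad = 0.0849
  prox(v) = soft_thresh(0.0849, 0.1159) = 0.0
f(x_3) = 6*0.0^2 + 1*0.0 + 2.19*|0.0| = 0.0


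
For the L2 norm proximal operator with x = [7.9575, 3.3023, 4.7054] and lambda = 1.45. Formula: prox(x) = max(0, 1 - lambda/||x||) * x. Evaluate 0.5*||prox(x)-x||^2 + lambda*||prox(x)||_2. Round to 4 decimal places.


Step 1: Compute ||x||.
||x|| = 9.8167
Step 2: Compute scaling factor.
scale = max(0, 1 - 1.45/9.8167) = 0.8523
Step 3: prox(x) = [6.7821, 2.8145, 4.0104]
||prox(x)|| = 8.3667
Step 4: Proximal objective.
0.5*||prox-x||^2 = 1.0513
lambda*||prox|| = 12.1317
Total = 13.183


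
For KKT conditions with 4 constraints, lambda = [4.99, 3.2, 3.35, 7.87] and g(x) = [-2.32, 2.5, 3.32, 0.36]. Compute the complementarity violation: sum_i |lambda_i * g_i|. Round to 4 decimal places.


KKT complementary slackness check:
lambda_1 * g_1 = 4.99 * -2.32 = -11.5768
lambda_2 * g_2 = 3.2 * 2.5 = 8.0
lambda_3 * g_3 = 3.35 * 3.32 = 11.122
lambda_4 * g_4 = 7.87 * 0.36 = 2.8332
Total violation = 11.5768 + 8.0 + 11.122 + 2.8332 = 33.532


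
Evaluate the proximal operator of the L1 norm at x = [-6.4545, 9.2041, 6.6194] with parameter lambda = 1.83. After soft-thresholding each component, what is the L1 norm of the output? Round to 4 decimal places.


Soft-thresholding with lambda = 1.83:
prox(-6.4545) = sign(-6.4545)*max(|-6.4545| - 1.83, 0) = -4.6245
prox(9.2041) = sign(9.2041)*max(|9.2041| - 1.83, 0) = 7.3741
prox(6.6194) = sign(6.6194)*max(|6.6194| - 1.83, 0) = 4.7894
prox(x) = [-4.6245, 7.3741, 4.7894]
||prox(x)||_1 = 4.6245 + 7.3741 + 4.7894 = 16.788


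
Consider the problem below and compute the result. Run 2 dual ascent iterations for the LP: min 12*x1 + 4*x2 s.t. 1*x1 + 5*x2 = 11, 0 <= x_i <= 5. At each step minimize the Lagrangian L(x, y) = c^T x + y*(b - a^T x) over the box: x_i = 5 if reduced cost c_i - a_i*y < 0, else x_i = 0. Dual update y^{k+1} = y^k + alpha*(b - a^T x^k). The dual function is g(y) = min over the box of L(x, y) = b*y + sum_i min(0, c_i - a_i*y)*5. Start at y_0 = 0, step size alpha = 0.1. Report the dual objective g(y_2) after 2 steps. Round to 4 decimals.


Dual ascent for LP: min 12*x1 + 4*x2, 1*x1 + 5*x2 = 11, 0 <= x_i <= 5
Step 1: y^k = 0.0, reduced costs: (12.0, 4.0)
  x^k = (0.0, 0.0), subgradient = b - a^T x = 11.0
  y^{k+1} = 0.0 + 0.1*11.0 = 1.1
Step 2: y^k = 1.1, reduced costs: (10.9, -1.5)
  x^k = (0.0, 5.0), subgradient = b - a^T x = -14.0
  y^{k+1} = 1.1 + 0.1*-14.0 = -0.3
Dual objective at y_2 = -0.3: reduced costs (12.3, 5.5), box minimizer x = (0.0, 0.0)
g(y_2) = b*y + (c1 - a1*y)*x1 + (c2 - a2*y)*x2 = 11*(-0.3) + 12.3*0.0 + 5.5*0.0 = -3.3 + 0.0 + 0.0 = -3.3


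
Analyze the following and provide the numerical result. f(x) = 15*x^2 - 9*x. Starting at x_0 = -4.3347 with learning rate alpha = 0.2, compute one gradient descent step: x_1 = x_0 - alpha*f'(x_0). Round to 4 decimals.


We compute the gradient at x_0 and apply the update.
f'(x) = 30*x - 9
f'(-4.3347) = 30*-4.3347 - 9 = -139.041
x_1 = -4.3347 - 0.2*-139.041 = 23.4735


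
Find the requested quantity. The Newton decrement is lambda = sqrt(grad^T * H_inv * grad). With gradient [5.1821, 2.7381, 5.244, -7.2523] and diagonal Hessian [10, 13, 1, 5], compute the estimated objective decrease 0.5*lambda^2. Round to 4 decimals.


Step 1: H is diagonal, so H^(-1) * g = [0.5182, 0.2106, 5.244, -1.4505].
Step 2: g^T H^(-1) g = sum_i g_i^2 / H_ii
  = (5.1821)^2/10 + (2.7381)^2/13 + (5.244)^2/1 + (-7.2523)^2/5
  = 2.6854 + 0.5767 + 27.4995 + 10.5192 = 41.2808
Step 3: Objective decrease = 0.5 * g^T H^(-1) g = 20.6404


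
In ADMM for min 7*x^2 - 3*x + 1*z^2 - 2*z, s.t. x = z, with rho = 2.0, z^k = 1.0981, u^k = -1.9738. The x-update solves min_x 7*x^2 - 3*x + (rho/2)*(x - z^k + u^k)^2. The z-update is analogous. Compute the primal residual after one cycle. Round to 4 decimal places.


ADMM iteration with rho = 2.0, z^k = 1.0981, u^k = -1.9738
Step 1: x-update.
Minimize 7*x^2 - 3*x + (2.0/2)*(x - 1.0981 - 1.9738)^2
FOC: (2*7 + 2.0)*x = 3 + 2.0*(1.0981 + 1.9738)
x^{k+1} = 0.5715
Step 2: z-update.
Minimize 1*z^2 - 2*z + (2.0/2)*(0.5715 - z - 1.9738)^2
FOC: (2*1 + 2.0)*z = 2 + 2.0*(0.5715 - 1.9738)
z^{k+1} = -0.2012
Step 3: u-update.
u^{k+1} = -1.9738 + 0.5715 + 0.2012 = -1.2012
Step 4: Primal residual = |0.5715 + 0.2012| = 0.7726


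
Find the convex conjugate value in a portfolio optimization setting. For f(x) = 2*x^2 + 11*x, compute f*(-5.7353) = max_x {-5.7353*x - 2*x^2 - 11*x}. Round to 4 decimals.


f*(y) = sup_x {y*x - a*x^2 - b*x} = sup_x {(y-b)*x - a*x^2}
FOC: (y - b) - 2a*x = 0 => x* = (y - b)/(2a)
x* = (-5.7353 - 11)/(2*2) = -4.1838
f*(-5.7353) = (y-b)^2/(4a) = (-5.7353 - 11)^2/(4*2)
= 280.0703/8 = 35.0088


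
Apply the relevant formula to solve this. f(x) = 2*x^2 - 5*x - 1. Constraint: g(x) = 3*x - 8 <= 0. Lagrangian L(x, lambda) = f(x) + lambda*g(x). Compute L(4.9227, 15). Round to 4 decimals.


Step 1: Evaluate f(x).
f(4.9227) = 2*4.9227^2 - 5*4.9227 - 1 = 22.8525
Step 2: Evaluate g(x).
g(4.9227) = 3*4.9227 - 8 = 6.7681
Step 3: Compute Lagrangian.
L = 22.8525 + 15*6.7681 = 124.374


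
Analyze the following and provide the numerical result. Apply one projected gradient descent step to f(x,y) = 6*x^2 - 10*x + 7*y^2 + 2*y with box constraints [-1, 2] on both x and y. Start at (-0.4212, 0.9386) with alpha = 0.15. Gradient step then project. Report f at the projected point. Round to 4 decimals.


Step 1: Compute gradient at (-0.4212, 0.9386).
grad_x = 2*6*-0.4212 - 10 = -15.0544
grad_y = 2*7*0.9386 + 2 = 15.1404
Step 2: Gradient step.
x_raw = -0.4212 - 0.15*-15.0544 = 1.837
y_raw = 0.9386 - 0.15*15.1404 = -1.3325
Step 3: Project onto [-1, 2].
x_proj = clip(1.837) = 1.837
y_proj = clip(-1.3325) = -1.0
Step 4: Evaluate f.
f(1.837, -1.0) = 6.8769


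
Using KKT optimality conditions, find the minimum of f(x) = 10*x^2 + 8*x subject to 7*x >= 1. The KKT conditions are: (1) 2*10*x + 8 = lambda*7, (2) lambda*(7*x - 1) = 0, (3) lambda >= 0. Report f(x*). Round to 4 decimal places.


Step 1: Try lambda = 0 (constraint inactive).
x_unc = -8/(2*10) = -0.4
Check: 7*-0.4 = -2.8 < 1 -- violated!
Step 2: Constraint must be active: 7*x = 1
x* = 1/7 = 0.1429 (rounded; the exact value 1/7 is used below)
lambda = (2*10*(1/7) + 8)/7 = 1.551
Step 3: Compute optimal value.
f(x*) = 10*(1/7)^2 + 8*(1/7) = 1.3469


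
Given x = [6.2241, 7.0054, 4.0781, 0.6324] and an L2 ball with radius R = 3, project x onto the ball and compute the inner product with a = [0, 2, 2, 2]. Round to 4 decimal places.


Step 1: Compute ||x|| (intermediates to 6 decimals).
||x|| = sqrt(6.2241^2 + 7.0054^2 + 4.0781^2 + 0.6324^2) = 10.239428
Step 2: Project.
Since ||x|| > R, scale = R/||x|| = 3/10.239428 = 0.292985, proj(x) = scale * x
proj(x) = [1.823568, 2.052477, 1.194822, 0.185284]
Step 3: Dot product.
a^T * proj(x) = 0*1.823568 + 2*2.052477 + 2*1.194822 + 2*0.185284 = 6.8652


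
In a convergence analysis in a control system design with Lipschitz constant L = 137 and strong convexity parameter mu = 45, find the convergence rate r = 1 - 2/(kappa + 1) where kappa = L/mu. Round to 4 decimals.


Step 1: Compute the condition number.
kappa = L/mu = 137/45 = 3.0444
Step 2: Compute the convergence rate.
r = 1 - 2/(kappa + 1) = 1 - 2*mu/(L + mu) = (L - mu)/(L + mu) = 92/182 = 0.5055


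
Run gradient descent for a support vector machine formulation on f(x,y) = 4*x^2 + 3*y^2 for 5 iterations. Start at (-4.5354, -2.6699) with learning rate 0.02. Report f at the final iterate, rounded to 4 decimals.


Gradient descent on f(x,y) = 4*x^2 + 3*y^2.
Starting point: (-4.5354, -2.6699), alpha = 0.02
Step 1: grad_x = 2*4*-4.5354 = -36.2832, grad_y = 2*3*-2.6699 = -16.0194
  x_1 = -4.5354 - 0.02*-36.2832 = -3.8097
  y_1 = -2.6699 - 0.02*-16.0194 = -2.3495
Step 2: grad_x = 2*4*-3.8097 = -30.4779, grad_y = 2*3*-2.3495 = -14.0971
  x_2 = -3.8097 - 0.02*-30.4779 = -3.2002
  y_2 = -2.3495 - 0.02*-14.0971 = -2.0676
Step 3: grad_x = 2*4*-3.2002 = -25.6014, grad_y = 2*3*-2.0676 = -12.4054
  x_3 = -3.2002 - 0.02*-25.6014 = -2.6881
  y_3 = -2.0676 - 0.02*-12.4054 = -1.8195
Step 4: grad_x = 2*4*-2.6881 = -21.5052, grad_y = 2*3*-1.8195 = -10.9168
  x_4 = -2.6881 - 0.02*-21.5052 = -2.258
  y_4 = -1.8195 - 0.02*-10.9168 = -1.6011
Step 5: grad_x = 2*4*-2.258 = -18.0644, grad_y = 2*3*-1.6011 = -9.6068
  x_5 = -2.258 - 0.02*-18.0644 = -1.8968
  y_5 = -1.6011 - 0.02*-9.6068 = -1.409
f(-1.8968, -1.409) = 4*(-1.8968)^2 + 3*(-1.409)^2 = 20.3465


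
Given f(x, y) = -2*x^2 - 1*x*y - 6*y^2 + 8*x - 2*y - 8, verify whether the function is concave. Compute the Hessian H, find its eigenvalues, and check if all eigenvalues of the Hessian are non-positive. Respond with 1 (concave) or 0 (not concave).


The Hessian of f(x,y) = -2*x^2 - 1*x*y - 6*y^2 + 8*x - 2*y - 8 is:
H = [[-4, -1], [-1, -12]]
Trace = -4 - 12 = -16
Determinant = -4*-12 - (-1)^2 = 47
Discriminant = (-16)^2 - 4*47 = 68.0
Eigenvalues: lambda_1 = -12.1231, lambda_2 = -3.8769
The function is concave.

1


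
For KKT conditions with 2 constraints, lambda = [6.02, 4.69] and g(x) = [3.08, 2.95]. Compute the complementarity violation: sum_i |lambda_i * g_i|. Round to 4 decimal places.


KKT complementary slackness check:
lambda_1 * g_1 = 6.02 * 3.08 = 18.5416
lambda_2 * g_2 = 4.69 * 2.95 = 13.8355
Total violation = 18.5416 + 13.8355 = 32.3771


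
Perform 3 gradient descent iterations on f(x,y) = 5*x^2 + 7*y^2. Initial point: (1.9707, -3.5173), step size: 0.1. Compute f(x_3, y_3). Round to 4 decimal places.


Gradient descent on f(x,y) = 5*x^2 + 7*y^2.
Starting point: (1.9707, -3.5173), alpha = 0.1
Step 1: grad_x = 2*5*1.9707 = 19.707, grad_y = 2*7*-3.5173 = -49.2422
  x_1 = 1.9707 - 0.1*19.707 = -0.0
  y_1 = -3.5173 - 0.1*-49.2422 = 1.4069
Step 2: grad_x = 2*5*-0.0 = -0.0, grad_y = 2*7*1.4069 = 19.6969
  x_2 = -0.0 - 0.1*-0.0 = 0.0
  y_2 = 1.4069 - 0.1*19.6969 = -0.5628
Step 3: grad_x = 2*5*0.0 = 0.0, grad_y = 2*7*-0.5628 = -7.8788
  x_3 = 0.0 - 0.1*0.0 = 0.0
  y_3 = -0.5628 - 0.1*-7.8788 = 0.2251
f(0.0, 0.2251) = 5*0.0^2 + 7*0.2251^2 = 0.3547


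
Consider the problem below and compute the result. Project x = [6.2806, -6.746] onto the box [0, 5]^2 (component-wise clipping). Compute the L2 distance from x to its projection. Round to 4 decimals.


Project each component onto [0, 5].
clip(6.2806) = 5.0, clip(-6.746) = 0.0
Projection = [5.0, 0.0]
Squared diffs: [1.6399, 45.5085]
Distance = sqrt(47.1484) = 6.8665


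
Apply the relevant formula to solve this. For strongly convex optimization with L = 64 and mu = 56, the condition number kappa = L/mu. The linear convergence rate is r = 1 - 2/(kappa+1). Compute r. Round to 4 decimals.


Step 1: Compute the condition number.
kappa = L/mu = 64/56 = 1.1429
Step 2: Compute the convergence rate.
r = 1 - 2/(kappa + 1) = 1 - 2*mu/(L + mu) = (L - mu)/(L + mu) = 8/120 = 0.0667


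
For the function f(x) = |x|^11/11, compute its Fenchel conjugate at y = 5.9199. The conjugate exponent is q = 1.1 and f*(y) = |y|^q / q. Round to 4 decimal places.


The conjugate exponent q satisfies 1/p + 1/q = 1.
p = 11, so q = 11/(11 - 1) = 1.1
|y|^q = 5.9199^1.1 = 7.0721
f*(5.9199) = 7.0721 / 1.1 = 6.4291


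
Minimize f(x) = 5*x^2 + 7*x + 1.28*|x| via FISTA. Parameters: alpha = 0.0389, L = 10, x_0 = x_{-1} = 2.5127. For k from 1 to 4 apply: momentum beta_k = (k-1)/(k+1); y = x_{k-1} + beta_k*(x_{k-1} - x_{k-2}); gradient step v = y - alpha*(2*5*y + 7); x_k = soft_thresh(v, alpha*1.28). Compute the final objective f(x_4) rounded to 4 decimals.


FISTA on f(x) = 5*x^2 + 7*x + 1.28*|x|
L = 10, alpha = 0.0389
Iteration 1: beta = 0.0, y = 2.5127 + 0.0*(2.5127 - 2.5127) = 2.5127
  grad(y) = 32.127, v = y - alpha*grad = 1.263
  prox(v) = soft_thresh(1.263, 0.0498) = 1.2132
Iteration 2: beta = 0.3333, y = 1.2132 + 0.3333*(1.2132 - 2.5127) = 0.78
  grad(y) = 14.7999, v = y - alpha*grad = 0.2043
  prox(v) = soft_thresh(0.2043, 0.0498) = 0.1545
Iteration 3: beta = 0.5, y = 0.1545 + 0.5*(0.1545 - 1.2132) = -0.3749
  grad(y) = 3.2514, v = y - alpha*grad = -0.5013
  prox(v) = soft_thresh(-0.5013, 0.0498) = -0.4515
Iteration 4: beta = 0.6, y = -0.4515 + 0.6*(-0.4515 - 0.1545) = -0.8152
  grad(y) = -1.1517, v = y - alpha*grad = -0.7704
  prox(v) = soft_thresh(-0.7704, 0.0498) = -0.7206
f(x_4) = 5*(-0.7206)^2 + 7*(-0.7206) + 1.28*|-0.7206| = -1.5255


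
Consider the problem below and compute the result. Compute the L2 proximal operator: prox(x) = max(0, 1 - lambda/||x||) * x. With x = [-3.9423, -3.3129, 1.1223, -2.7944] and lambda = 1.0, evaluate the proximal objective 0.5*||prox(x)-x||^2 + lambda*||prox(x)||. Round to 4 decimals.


Step 1: Compute ||x||.
||x|| = 5.9653
Step 2: Compute scaling factor.
scale = max(0, 1 - 1.0/5.9653) = 0.8324
Step 3: prox(x) = [-3.2814, -2.7575, 0.9342, -2.326]
||prox(x)|| = 4.9653
Step 4: Proximal objective.
0.5*||prox-x||^2 = 0.5
lambda*||prox|| = 4.9653
Total = 5.4653


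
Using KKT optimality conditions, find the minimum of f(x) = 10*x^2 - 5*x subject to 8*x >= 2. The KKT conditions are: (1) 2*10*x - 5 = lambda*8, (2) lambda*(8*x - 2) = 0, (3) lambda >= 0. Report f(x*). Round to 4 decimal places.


Step 1: Try lambda = 0 (constraint inactive).
Stationarity: 2*10*x - 5 = 0
x* = 5/(2*10) = 0.25
Check constraint: 8*0.25 = 2.0 >= 2 -- satisfied.
Step 2: Compute optimal value.
f(x*) = 10*0.25^2 - 5*0.25 = -0.625


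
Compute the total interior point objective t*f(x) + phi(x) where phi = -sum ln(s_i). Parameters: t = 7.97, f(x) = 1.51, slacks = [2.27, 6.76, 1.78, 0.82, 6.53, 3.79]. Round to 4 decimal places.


Step 1: Compute log-barrier.
ln values: [0.8198, 1.911, 0.5766, -0.1985, 1.8764, 1.3324]
phi = -(0.8198 + 1.911 + 0.5766 - 0.1985 + 1.8764 + 1.3324) = -6.3177
Step 2: Compute augmented objective.
t*f(x) = 7.97*1.51 = 12.0347
Total = 12.0347 - 6.3177 = 5.717


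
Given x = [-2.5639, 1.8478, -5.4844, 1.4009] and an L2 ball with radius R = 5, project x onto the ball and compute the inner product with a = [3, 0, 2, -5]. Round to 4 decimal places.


Step 1: Compute ||x|| (intermediates to 6 decimals).
||x|| = sqrt((-2.5639)^2 + 1.8478^2 + (-5.4844)^2 + 1.4009^2) = 6.482986
Step 2: Project.
Since ||x|| > R, scale = R/||x|| = 5/6.482986 = 0.77125, proj(x) = scale * x
proj(x) = [-1.977408, 1.425116, -4.229844, 1.080444]
Step 3: Dot product.
a^T * proj(x) = 3*(-1.977408) + 0*1.425116 + 2*(-4.229844) - 5*1.080444 = -19.7941


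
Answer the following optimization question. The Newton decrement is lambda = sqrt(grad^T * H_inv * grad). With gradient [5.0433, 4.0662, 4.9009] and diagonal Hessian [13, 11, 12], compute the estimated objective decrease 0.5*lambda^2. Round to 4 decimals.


Step 1: H is diagonal, so H^(-1) * g = [0.3879, 0.3697, 0.4084].
Step 2: g^T H^(-1) g = sum_i g_i^2 / H_ii
  = (5.0433)^2/13 + (4.0662)^2/11 + (4.9009)^2/12
  = 1.9565 + 1.5031 + 2.0016 = 5.4612
Step 3: Objective decrease = 0.5 * g^T H^(-1) g = 2.7306


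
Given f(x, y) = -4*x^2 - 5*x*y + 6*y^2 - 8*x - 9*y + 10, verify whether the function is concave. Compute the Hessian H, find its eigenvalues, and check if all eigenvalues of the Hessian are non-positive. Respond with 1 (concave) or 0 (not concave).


The Hessian of f(x,y) = -4*x^2 - 5*x*y + 6*y^2 - 8*x - 9*y + 10 is:
H = [[-8, -5], [-5, 12]]
Trace = -8 + 12 = 4
Determinant = -8*12 - (-5)^2 = -121
Discriminant = (4)^2 - 4*-121 = 500.0
Eigenvalues: lambda_1 = -9.1803, lambda_2 = 13.1803
The function is not concave.

0


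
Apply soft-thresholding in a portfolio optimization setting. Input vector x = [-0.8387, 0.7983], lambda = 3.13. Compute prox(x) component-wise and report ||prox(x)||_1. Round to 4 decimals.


Soft-thresholding with lambda = 3.13:
prox(-0.8387) = sign(-0.8387)*max(|-0.8387| - 3.13, 0) = 0.0
prox(0.7983) = sign(0.7983)*max(|0.7983| - 3.13, 0) = 0.0
prox(x) = [0.0, 0.0]
||prox(x)||_1 = 0.0 + 0.0 = 0.0


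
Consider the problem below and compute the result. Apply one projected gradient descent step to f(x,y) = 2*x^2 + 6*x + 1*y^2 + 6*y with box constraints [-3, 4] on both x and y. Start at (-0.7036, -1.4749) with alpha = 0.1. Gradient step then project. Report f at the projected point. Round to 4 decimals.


Step 1: Compute gradient at (-0.7036, -1.4749).
grad_x = 2*2*-0.7036 + 6 = 3.1856
grad_y = 2*1*-1.4749 + 6 = 3.0502
Step 2: Gradient step.
x_raw = -0.7036 - 0.1*3.1856 = -1.0222
y_raw = -1.4749 - 0.1*3.0502 = -1.7799
Step 3: Project onto [-3, 4].
x_proj = clip(-1.0222) = -1.0222
y_proj = clip(-1.7799) = -1.7799
Step 4: Evaluate f.
f(-1.0222, -1.7799) = -11.5547


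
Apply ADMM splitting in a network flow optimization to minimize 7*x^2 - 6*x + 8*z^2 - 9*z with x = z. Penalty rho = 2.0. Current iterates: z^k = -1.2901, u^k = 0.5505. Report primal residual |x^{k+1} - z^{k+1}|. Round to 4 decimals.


ADMM iteration with rho = 2.0, z^k = -1.2901, u^k = 0.5505
Step 1: x-update.
Minimize 7*x^2 - 6*x + (2.0/2)*(x + 1.2901 + 0.5505)^2
FOC: (2*7 + 2.0)*x = 6 + 2.0*(-1.2901 - 0.5505)
x^{k+1} = 0.1449
Step 2: z-update.
Minimize 8*z^2 - 9*z + (2.0/2)*(0.1449 - z + 0.5505)^2
FOC: (2*8 + 2.0)*z = 9 + 2.0*(0.1449 + 0.5505)
z^{k+1} = 0.5773
Step 3: u-update.
u^{k+1} = 0.5505 + 0.1449 - 0.5773 = 0.1182
Step 4: Primal residual = |0.1449 - 0.5773| = 0.4323


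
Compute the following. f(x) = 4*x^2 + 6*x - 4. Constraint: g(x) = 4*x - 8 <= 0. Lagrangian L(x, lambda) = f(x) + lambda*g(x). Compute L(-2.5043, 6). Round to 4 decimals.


Step 1: Evaluate f(x).
f(-2.5043) = 4*(-2.5043)^2 + 6*(-2.5043) - 4 = 6.0603
Step 2: Evaluate g(x).
g(-2.5043) = 4*-2.5043 - 8 = -18.0172
Step 3: Compute Lagrangian.
L = 6.0603 + 6*-18.0172 = -102.0429


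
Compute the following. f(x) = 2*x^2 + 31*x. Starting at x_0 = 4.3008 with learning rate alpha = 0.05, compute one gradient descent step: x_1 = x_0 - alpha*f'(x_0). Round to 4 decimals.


We compute the gradient at x_0 and apply the update.
f'(x) = 4*x + 31
f'(4.3008) = 4*4.3008 + 31 = 48.2032
x_1 = 4.3008 - 0.05*48.2032 = 1.8906


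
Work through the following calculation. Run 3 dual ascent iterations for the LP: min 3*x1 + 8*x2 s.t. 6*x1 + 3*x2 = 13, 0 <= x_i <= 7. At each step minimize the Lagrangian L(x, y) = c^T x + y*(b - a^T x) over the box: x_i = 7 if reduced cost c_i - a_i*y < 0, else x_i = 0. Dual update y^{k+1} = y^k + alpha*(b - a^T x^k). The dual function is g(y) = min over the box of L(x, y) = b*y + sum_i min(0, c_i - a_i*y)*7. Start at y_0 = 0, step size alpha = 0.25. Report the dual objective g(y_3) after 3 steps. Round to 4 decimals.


Dual ascent for LP: min 3*x1 + 8*x2, 6*x1 + 3*x2 = 13, 0 <= x_i <= 7
Step 1: y^k = 0.0, reduced costs: (3.0, 8.0)
  x^k = (0.0, 0.0), subgradient = b - a^T x = 13.0
  y^{k+1} = 0.0 + 0.25*13.0 = 3.25
Step 2: y^k = 3.25, reduced costs: (-16.5, -1.75)
  x^k = (7.0, 7.0), subgradient = b - a^T x = -50.0
  y^{k+1} = 3.25 + 0.25*-50.0 = -9.25
Step 3: y^k = -9.25, reduced costs: (58.5, 35.75)
  x^k = (0.0, 0.0), subgradient = b - a^T x = 13.0
  y^{k+1} = -9.25 + 0.25*13.0 = -6.0
Dual objective at y_3 = -6.0: reduced costs (39.0, 26.0), box minimizer x = (0.0, 0.0)
g(y_3) = b*y + (c1 - a1*y)*x1 + (c2 - a2*y)*x2 = 13*(-6.0) + 39.0*0.0 + 26.0*0.0 = -78.0 + 0.0 + 0.0 = -78.0


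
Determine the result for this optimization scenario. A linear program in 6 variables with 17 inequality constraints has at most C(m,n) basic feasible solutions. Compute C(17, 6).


Each vertex corresponds to some choice of n active constraints out of m, so the number of vertices is at most C(m, n) = m! / (n!(m-n)!).
m = 17, n = 6
Numerator: 17 * 16 * 15 * 14 * 13 * 12
Denominator: 6! = 720
C(17, 6) = 12376


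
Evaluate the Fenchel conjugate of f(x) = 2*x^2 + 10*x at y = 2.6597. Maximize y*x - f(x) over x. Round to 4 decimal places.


f*(y) = sup_x {y*x - a*x^2 - b*x} = sup_x {(y-b)*x - a*x^2}
FOC: (y - b) - 2a*x = 0 => x* = (y - b)/(2a)
x* = (2.6597 - 10)/(2*2) = -1.8351
f*(2.6597) = (y-b)^2/(4a) = (2.6597 - 10)^2/(4*2)
= 53.88/8 = 6.735


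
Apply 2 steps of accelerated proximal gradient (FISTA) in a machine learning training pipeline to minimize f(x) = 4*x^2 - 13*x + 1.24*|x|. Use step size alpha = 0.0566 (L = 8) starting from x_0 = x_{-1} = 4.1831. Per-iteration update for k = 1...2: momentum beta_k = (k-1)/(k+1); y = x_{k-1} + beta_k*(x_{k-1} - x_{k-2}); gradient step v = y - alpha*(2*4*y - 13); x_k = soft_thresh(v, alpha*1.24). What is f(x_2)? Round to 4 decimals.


FISTA on f(x) = 4*x^2 - 13*x + 1.24*|x|
L = 8, alpha = 0.0566
Iteration 1: beta = 0.0, y = 4.1831 + 0.0*(4.1831 - 4.1831) = 4.1831
  grad(y) = 20.4648, v = y - alpha*grad = 3.0248
  prox(v) = soft_thresh(3.0248, 0.0702) = 2.9546
Iteration 2: beta = 0.3333, y = 2.9546 + 0.3333*(2.9546 - 4.1831) = 2.5451
  grad(y) = 7.3609, v = y - alpha*grad = 2.1285
  prox(v) = soft_thresh(2.1285, 0.0702) = 2.0583
f(x_2) = 4*2.0583^2 - 13*2.0583 + 1.24*|2.0583| = -7.2592


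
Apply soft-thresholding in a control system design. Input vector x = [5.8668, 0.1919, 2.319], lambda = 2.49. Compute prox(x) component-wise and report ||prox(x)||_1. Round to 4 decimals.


Soft-thresholding with lambda = 2.49:
prox(5.8668) = sign(5.8668)*max(|5.8668| - 2.49, 0) = 3.3768
prox(0.1919) = sign(0.1919)*max(|0.1919| - 2.49, 0) = 0.0
prox(2.319) = sign(2.319)*max(|2.319| - 2.49, 0) = 0.0
prox(x) = [3.3768, 0.0, 0.0]
||prox(x)||_1 = 3.3768 + 0.0 + 0.0 = 3.3768


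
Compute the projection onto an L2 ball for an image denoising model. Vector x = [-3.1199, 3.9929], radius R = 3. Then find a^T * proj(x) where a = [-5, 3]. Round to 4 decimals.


Step 1: Compute ||x|| (intermediates to 6 decimals).
||x|| = sqrt((-3.1199)^2 + 3.9929^2) = 5.06725
Step 2: Project.
Since ||x|| > R, scale = R/||x|| = 3/5.06725 = 0.592037, proj(x) = scale * x
proj(x) = [-1.847096, 2.363945]
Step 3: Dot product.
a^T * proj(x) = -5*(-1.847096) + 3*2.363945 = 16.3273


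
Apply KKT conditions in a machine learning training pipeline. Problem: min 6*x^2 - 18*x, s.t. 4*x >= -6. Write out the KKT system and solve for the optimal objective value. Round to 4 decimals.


Step 1: Try lambda = 0 (constraint inactive).
Stationarity: 2*6*x - 18 = 0
x* = 18/(2*6) = 1.5
Check constraint: 4*1.5 = 6.0 >= -6 -- satisfied.
Step 2: Compute optimal value.
f(x*) = 6*1.5^2 - 18*1.5 = -13.5


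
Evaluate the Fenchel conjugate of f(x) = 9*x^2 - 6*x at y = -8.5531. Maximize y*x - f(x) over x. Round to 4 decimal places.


f*(y) = sup_x {y*x - a*x^2 - b*x} = sup_x {(y-b)*x - a*x^2}
FOC: (y - b) - 2a*x = 0 => x* = (y - b)/(2a)
x* = (-8.5531 + 6)/(2*9) = -0.1418
f*(-8.5531) = (y-b)^2/(4a) = (-8.5531 + 6)^2/(4*9)
= 6.5183/36 = 0.1811


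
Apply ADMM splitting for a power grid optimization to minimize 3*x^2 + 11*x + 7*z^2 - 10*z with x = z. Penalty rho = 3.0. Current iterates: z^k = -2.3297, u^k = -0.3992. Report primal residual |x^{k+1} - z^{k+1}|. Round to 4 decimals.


ADMM iteration with rho = 3.0, z^k = -2.3297, u^k = -0.3992
Step 1: x-update.
Minimize 3*x^2 + 11*x + (3.0/2)*(x + 2.3297 - 0.3992)^2
FOC: (2*3 + 3.0)*x = -11 + 3.0*(-2.3297 + 0.3992)
x^{k+1} = -1.8657
Step 2: z-update.
Minimize 7*z^2 - 10*z + (3.0/2)*(-1.8657 - z - 0.3992)^2
FOC: (2*7 + 3.0)*z = 10 + 3.0*(-1.8657 - 0.3992)
z^{k+1} = 0.1885
Step 3: u-update.
u^{k+1} = -0.3992 - 1.8657 - 0.1885 = -2.4535
Step 4: Primal residual = |-1.8657 - 0.1885| = 2.0543


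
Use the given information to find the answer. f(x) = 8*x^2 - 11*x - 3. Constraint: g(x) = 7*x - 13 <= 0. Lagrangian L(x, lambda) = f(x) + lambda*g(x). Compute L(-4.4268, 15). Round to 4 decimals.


Step 1: Evaluate f(x).
f(-4.4268) = 8*(-4.4268)^2 - 11*(-4.4268) - 3 = 202.4673
Step 2: Evaluate g(x).
g(-4.4268) = 7*-4.4268 - 13 = -43.9876
Step 3: Compute Lagrangian.
L = 202.4673 + 15*-43.9876 = -457.3467


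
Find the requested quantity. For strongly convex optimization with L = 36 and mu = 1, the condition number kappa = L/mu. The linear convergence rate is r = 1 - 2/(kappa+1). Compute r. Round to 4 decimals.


Step 1: Compute the condition number.
kappa = L/mu = 36/1 = 36.0
Step 2: Compute the convergence rate.
r = 1 - 2/(kappa + 1) = 1 - 2*mu/(L + mu) = (L - mu)/(L + mu) = 35/37 = 0.9459


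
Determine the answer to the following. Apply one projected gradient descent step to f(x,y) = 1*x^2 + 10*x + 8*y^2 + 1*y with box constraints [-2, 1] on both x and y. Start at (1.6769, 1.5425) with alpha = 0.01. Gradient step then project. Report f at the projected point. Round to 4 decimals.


Step 1: Compute gradient at (1.6769, 1.5425).
grad_x = 2*1*1.6769 + 10 = 13.3538
grad_y = 2*8*1.5425 + 1 = 25.68
Step 2: Gradient step.
x_raw = 1.6769 - 0.01*13.3538 = 1.5434
y_raw = 1.5425 - 0.01*25.68 = 1.2857
Step 3: Project onto [-2, 1].
x_proj = clip(1.5434) = 1.0
y_proj = clip(1.2857) = 1.0
Step 4: Evaluate f.
f(1.0, 1.0) = 20.0


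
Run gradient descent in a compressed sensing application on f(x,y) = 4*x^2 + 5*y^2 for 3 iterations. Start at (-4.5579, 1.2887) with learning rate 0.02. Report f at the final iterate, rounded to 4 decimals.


Gradient descent on f(x,y) = 4*x^2 + 5*y^2.
Starting point: (-4.5579, 1.2887), alpha = 0.02
Step 1: grad_x = 2*4*-4.5579 = -36.4632, grad_y = 2*5*1.2887 = 12.887
  x_1 = -4.5579 - 0.02*-36.4632 = -3.8286
  y_1 = 1.2887 - 0.02*12.887 = 1.031
Step 2: grad_x = 2*4*-3.8286 = -30.6291, grad_y = 2*5*1.031 = 10.3096
  x_2 = -3.8286 - 0.02*-30.6291 = -3.2161
  y_2 = 1.031 - 0.02*10.3096 = 0.8248
Step 3: grad_x = 2*4*-3.2161 = -25.7284, grad_y = 2*5*0.8248 = 8.2477
  x_3 = -3.2161 - 0.02*-25.7284 = -2.7015
  y_3 = 0.8248 - 0.02*8.2477 = 0.6598
f(-2.7015, 0.6598) = 4*(-2.7015)^2 + 5*0.6598^2 = 31.3689


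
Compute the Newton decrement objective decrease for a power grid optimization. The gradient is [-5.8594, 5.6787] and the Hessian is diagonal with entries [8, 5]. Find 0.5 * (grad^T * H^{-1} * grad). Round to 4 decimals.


Step 1: H is diagonal, so H^(-1) * g = [-0.7324, 1.1357].
Step 2: g^T H^(-1) g = sum_i g_i^2 / H_ii
  = (-5.8594)^2/8 + (5.6787)^2/5
  = 4.2916 + 6.4495 = 10.7411
Step 3: Objective decrease = 0.5 * g^T H^(-1) g = 5.3705


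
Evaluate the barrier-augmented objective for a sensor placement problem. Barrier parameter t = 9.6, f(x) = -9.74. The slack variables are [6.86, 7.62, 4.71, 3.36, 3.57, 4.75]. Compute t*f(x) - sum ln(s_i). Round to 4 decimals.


Step 1: Compute log-barrier.
ln values: [1.9257, 2.0308, 1.5497, 1.2119, 1.2726, 1.5581]
phi = -(1.9257 + 2.0308 + 1.5497 + 1.2119 + 1.2726 + 1.5581) = -9.5488
Step 2: Compute augmented objective.
t*f(x) = 9.6*-9.74 = -93.504
Total = -93.504 - 9.5488 = -103.0528


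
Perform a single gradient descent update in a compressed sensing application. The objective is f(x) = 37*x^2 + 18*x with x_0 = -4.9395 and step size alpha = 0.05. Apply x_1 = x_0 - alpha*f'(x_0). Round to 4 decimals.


We compute the gradient at x_0 and apply the update.
f'(x) = 74*x + 18
f'(-4.9395) = 74*-4.9395 + 18 = -347.523
x_1 = -4.9395 - 0.05*-347.523 = 12.4367


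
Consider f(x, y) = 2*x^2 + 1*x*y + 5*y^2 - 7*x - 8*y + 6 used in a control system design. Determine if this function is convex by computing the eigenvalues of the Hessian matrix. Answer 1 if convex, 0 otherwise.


The Hessian of f(x,y) = 2*x^2 + 1*x*y + 5*y^2 - 7*x - 8*y + 6 is:
H = [[4, 1], [1, 10]]
Trace = 4 + 10 = 14
Determinant = 4*10 - (1)^2 = 39
Discriminant = (14)^2 - 4*39 = 40.0
Eigenvalues: lambda_1 = 3.8377, lambda_2 = 10.1623
The function is convex.

1


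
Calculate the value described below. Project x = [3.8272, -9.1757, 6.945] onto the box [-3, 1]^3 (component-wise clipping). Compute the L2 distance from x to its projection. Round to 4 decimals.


Project each component onto [-3, 1].
clip(3.8272) = 1.0, clip(-9.1757) = -3.0, clip(6.945) = 1.0
Projection = [1.0, -3.0, 1.0]
Squared diffs: [7.9931, 38.1393, 35.343]
Distance = sqrt(81.4754) = 9.0264


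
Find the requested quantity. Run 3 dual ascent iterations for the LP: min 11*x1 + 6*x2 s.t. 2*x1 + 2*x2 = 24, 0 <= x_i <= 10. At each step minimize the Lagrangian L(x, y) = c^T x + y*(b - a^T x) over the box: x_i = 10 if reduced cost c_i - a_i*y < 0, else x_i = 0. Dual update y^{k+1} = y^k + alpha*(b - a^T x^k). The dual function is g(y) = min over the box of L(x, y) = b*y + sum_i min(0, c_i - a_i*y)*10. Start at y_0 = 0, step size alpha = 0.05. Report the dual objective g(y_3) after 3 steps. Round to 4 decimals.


Dual ascent for LP: min 11*x1 + 6*x2, 2*x1 + 2*x2 = 24, 0 <= x_i <= 10
Step 1: y^k = 0.0, reduced costs: (11.0, 6.0)
  x^k = (0.0, 0.0), subgradient = b - a^T x = 24.0
  y^{k+1} = 0.0 + 0.05*24.0 = 1.2
Step 2: y^k = 1.2, reduced costs: (8.6, 3.6)
  x^k = (0.0, 0.0), subgradient = b - a^T x = 24.0
  y^{k+1} = 1.2 + 0.05*24.0 = 2.4
Step 3: y^k = 2.4, reduced costs: (6.2, 1.2)
  x^k = (0.0, 0.0), subgradient = b - a^T x = 24.0
  y^{k+1} = 2.4 + 0.05*24.0 = 3.6
Dual objective at y_3 = 3.6: reduced costs (3.8, -1.2), box minimizer x = (0.0, 10.0)
g(y_3) = b*y + (c1 - a1*y)*x1 + (c2 - a2*y)*x2 = 24*3.6 + 3.8*0.0 + (-1.2)*10.0 = 86.4 + 0.0 - 12.0 = 74.4


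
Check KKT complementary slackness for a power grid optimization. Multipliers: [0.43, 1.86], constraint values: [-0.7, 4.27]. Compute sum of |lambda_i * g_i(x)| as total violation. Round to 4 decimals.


KKT complementary slackness check:
lambda_1 * g_1 = 0.43 * -0.7 = -0.301
lambda_2 * g_2 = 1.86 * 4.27 = 7.9422
Total violation = 0.301 + 7.9422 = 8.2432


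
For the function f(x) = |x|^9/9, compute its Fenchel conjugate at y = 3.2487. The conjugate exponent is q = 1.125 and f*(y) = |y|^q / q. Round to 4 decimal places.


The conjugate exponent q satisfies 1/p + 1/q = 1.
p = 9, so q = 9/(9 - 1) = 1.125
|y|^q = 3.2487^1.125 = 3.7642
f*(3.2487) = 3.7642 / 1.125 = 3.346


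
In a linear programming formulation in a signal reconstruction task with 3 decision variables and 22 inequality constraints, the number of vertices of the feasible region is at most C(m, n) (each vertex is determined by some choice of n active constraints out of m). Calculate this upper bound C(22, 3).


Each vertex corresponds to some choice of n active constraints out of m, so the number of vertices is at most C(m, n) = m! / (n!(m-n)!).
m = 22, n = 3
Numerator: 22 * 21 * 20
Denominator: 3! = 6
C(22, 3) = 1540


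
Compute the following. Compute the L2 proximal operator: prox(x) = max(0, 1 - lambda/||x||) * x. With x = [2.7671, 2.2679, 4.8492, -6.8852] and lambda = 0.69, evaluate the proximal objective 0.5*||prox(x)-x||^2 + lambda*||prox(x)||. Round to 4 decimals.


Step 1: Compute ||x||.
||x|| = 9.1499
Step 2: Compute scaling factor.
scale = max(0, 1 - 0.69/9.1499) = 0.9246
Step 3: prox(x) = [2.5584, 2.0969, 4.4835, -6.366]
||prox(x)|| = 8.4599
Step 4: Proximal objective.
0.5*||prox-x||^2 = 0.2381
lambda*||prox|| = 5.8373
Total = 6.0754
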